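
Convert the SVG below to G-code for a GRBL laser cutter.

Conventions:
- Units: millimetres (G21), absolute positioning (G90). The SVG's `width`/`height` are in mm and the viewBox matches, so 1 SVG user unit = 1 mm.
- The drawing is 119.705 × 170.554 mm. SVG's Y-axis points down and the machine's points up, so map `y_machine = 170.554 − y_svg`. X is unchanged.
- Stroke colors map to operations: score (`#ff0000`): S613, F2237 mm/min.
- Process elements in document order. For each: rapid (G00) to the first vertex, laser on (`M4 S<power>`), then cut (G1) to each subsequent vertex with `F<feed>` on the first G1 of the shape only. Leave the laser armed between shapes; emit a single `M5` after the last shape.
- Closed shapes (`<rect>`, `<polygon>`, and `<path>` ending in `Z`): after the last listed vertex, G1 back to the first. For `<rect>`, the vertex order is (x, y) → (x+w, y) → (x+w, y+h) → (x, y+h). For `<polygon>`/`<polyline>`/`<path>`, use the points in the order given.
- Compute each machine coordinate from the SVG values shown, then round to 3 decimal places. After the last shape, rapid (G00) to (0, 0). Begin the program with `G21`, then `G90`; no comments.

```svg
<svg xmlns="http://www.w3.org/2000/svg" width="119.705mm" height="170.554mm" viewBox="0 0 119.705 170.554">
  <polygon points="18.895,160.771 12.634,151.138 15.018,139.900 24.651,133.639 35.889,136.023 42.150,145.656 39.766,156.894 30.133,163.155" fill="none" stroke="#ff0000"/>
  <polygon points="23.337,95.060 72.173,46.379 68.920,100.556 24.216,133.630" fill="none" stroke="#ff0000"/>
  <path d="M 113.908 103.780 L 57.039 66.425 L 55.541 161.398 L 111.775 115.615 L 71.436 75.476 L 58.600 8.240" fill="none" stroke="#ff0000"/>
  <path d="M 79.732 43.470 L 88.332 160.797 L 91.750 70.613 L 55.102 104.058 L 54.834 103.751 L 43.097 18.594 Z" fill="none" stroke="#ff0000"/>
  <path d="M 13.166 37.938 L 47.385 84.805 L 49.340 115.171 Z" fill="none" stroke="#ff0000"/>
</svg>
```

viewBox `0 0 119.705 170.554` with mm width/height → 1 unit = 1 mm. Flip: y_m = 170.554 − y_svg.

**Shape 1** — `<polygon>` regular polygon, stroke `#ff0000` → score (S613, F2237). Machine vertices: (18.895,9.783) → (12.634,19.416) → (15.018,30.654) → (24.651,36.915) → (35.889,34.531) → (42.150,24.898) → (39.766,13.660) → (30.133,7.399) → (18.895,9.783). Closed: final G1 returns to the first vertex.

**Shape 2** — `<polygon>` closed polygon, stroke `#ff0000` → score (S613, F2237). Machine vertices: (23.337,75.494) → (72.173,124.175) → (68.920,69.998) → (24.216,36.924) → (23.337,75.494). Closed: final G1 returns to the first vertex.

**Shape 3** — `<path>` open polyline, stroke `#ff0000` → score (S613, F2237). Machine vertices: (113.908,66.774) → (57.039,104.129) → (55.541,9.156) → (111.775,54.939) → (71.436,95.078) → (58.600,162.314). Open path.

**Shape 4** — `<path>` closed polygon, stroke `#ff0000` → score (S613, F2237). Machine vertices: (79.732,127.084) → (88.332,9.757) → (91.750,99.941) → (55.102,66.496) → (54.834,66.803) → (43.097,151.960) → (79.732,127.084). Closed: final G1 returns to the first vertex.

**Shape 5** — `<path>` closed polygon, stroke `#ff0000` → score (S613, F2237). Machine vertices: (13.166,132.616) → (47.385,85.749) → (49.340,55.383) → (13.166,132.616). Closed: final G1 returns to the first vertex.

G21
G90
G00 X18.895 Y9.783
M4 S613
G1 X12.634 Y19.416 F2237
G1 X15.018 Y30.654
G1 X24.651 Y36.915
G1 X35.889 Y34.531
G1 X42.150 Y24.898
G1 X39.766 Y13.660
G1 X30.133 Y7.399
G1 X18.895 Y9.783
G00 X23.337 Y75.494
M4 S613
G1 X72.173 Y124.175 F2237
G1 X68.920 Y69.998
G1 X24.216 Y36.924
G1 X23.337 Y75.494
G00 X113.908 Y66.774
M4 S613
G1 X57.039 Y104.129 F2237
G1 X55.541 Y9.156
G1 X111.775 Y54.939
G1 X71.436 Y95.078
G1 X58.600 Y162.314
G00 X79.732 Y127.084
M4 S613
G1 X88.332 Y9.757 F2237
G1 X91.750 Y99.941
G1 X55.102 Y66.496
G1 X54.834 Y66.803
G1 X43.097 Y151.960
G1 X79.732 Y127.084
G00 X13.166 Y132.616
M4 S613
G1 X47.385 Y85.749 F2237
G1 X49.340 Y55.383
G1 X13.166 Y132.616
M5
G00 X0.000 Y0.000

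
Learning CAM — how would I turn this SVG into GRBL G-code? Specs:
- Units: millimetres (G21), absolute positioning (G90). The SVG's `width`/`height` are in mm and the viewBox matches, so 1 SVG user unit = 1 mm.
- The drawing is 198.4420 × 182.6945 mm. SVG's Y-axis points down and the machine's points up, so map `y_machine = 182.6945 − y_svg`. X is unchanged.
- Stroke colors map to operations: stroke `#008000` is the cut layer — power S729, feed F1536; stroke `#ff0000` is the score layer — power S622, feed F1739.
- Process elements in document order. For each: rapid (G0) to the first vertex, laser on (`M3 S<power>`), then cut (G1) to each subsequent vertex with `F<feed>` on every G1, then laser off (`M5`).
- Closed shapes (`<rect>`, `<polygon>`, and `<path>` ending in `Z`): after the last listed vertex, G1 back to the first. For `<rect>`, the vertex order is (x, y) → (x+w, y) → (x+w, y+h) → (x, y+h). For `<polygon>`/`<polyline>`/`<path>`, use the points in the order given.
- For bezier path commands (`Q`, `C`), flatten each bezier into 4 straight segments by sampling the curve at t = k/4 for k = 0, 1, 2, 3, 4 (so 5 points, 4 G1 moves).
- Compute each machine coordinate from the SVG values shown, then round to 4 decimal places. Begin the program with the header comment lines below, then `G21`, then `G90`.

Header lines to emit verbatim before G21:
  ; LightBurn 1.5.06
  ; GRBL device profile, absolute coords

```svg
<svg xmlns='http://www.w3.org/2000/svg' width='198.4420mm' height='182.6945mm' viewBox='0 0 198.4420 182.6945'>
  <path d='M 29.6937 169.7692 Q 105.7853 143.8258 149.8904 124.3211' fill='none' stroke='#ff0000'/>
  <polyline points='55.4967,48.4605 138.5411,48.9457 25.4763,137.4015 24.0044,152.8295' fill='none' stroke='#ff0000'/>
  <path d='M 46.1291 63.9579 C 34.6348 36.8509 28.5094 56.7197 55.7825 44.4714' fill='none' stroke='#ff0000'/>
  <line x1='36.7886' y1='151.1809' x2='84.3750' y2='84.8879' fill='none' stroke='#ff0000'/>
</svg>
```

1 u = 1 mm; y_m = 182.6945 − y.

[1] `<path>` quadratic bezier, #ff0000→score S622 F1739: (29.6937,12.9253) → (65.7403,25.4946) → (97.7887,37.2590) → (125.8387,48.2186) → (149.8904,58.3734)

[2] `<polyline>` open polyline, #ff0000→score S622 F1739: (55.4967,134.2340) → (138.5411,133.7488) → (25.4763,45.2930) → (24.0044,29.8650)

[3] `<path>` cubic bezier, #ff0000→score S622 F1739: (46.1291,118.7366) → (38.9530,131.4947) → (36.4180,134.0519) → (41.1519,133.8230) → (55.7825,138.2231)

[4] `<line>` line segment, #ff0000→score S622 F1739: (36.7886,31.5136) → (84.3750,97.8066)

; LightBurn 1.5.06
; GRBL device profile, absolute coords
G21
G90
G0 X29.6937 Y12.9253
M3 S622
G1 X65.7403 Y25.4946 F1739
G1 X97.7887 Y37.2590 F1739
G1 X125.8387 Y48.2186 F1739
G1 X149.8904 Y58.3734 F1739
M5
G0 X55.4967 Y134.2340
M3 S622
G1 X138.5411 Y133.7488 F1739
G1 X25.4763 Y45.2930 F1739
G1 X24.0044 Y29.8650 F1739
M5
G0 X46.1291 Y118.7366
M3 S622
G1 X38.9530 Y131.4947 F1739
G1 X36.4180 Y134.0519 F1739
G1 X41.1519 Y133.8230 F1739
G1 X55.7825 Y138.2231 F1739
M5
G0 X36.7886 Y31.5136
M3 S622
G1 X84.3750 Y97.8066 F1739
M5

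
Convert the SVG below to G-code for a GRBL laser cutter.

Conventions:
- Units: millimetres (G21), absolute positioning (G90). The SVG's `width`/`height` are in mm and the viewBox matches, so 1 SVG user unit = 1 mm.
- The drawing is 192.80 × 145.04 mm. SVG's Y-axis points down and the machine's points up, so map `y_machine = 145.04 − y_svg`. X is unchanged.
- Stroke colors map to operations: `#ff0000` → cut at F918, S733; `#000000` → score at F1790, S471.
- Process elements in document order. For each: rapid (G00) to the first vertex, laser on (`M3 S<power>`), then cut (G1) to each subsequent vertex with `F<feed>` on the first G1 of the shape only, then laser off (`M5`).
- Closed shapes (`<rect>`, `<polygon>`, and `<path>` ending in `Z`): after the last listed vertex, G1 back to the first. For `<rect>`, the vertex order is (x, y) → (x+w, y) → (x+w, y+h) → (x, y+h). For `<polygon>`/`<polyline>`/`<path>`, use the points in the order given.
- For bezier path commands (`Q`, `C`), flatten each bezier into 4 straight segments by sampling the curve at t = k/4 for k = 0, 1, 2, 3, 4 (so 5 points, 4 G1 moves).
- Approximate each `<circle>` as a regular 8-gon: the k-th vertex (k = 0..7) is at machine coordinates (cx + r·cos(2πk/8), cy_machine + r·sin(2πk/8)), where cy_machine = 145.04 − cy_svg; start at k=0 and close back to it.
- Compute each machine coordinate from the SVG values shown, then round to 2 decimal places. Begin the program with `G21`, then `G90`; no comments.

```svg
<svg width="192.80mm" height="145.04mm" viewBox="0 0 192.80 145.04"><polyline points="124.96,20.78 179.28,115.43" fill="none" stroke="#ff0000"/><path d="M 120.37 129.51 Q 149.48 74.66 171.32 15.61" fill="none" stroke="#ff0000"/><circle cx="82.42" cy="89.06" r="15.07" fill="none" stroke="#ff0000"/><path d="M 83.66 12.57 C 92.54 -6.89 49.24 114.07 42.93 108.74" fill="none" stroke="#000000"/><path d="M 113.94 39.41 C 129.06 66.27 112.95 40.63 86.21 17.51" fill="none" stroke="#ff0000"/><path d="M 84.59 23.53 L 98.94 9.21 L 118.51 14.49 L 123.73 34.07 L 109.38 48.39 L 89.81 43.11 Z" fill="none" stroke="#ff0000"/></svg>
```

Since the viewBox matches the mm dimensions, user units are millimetres directly. The only transform is the Y-flip y_m = 145.04 − y_svg.

Shape 1 is a line segment drawn with `<polyline>`. Its stroke #ff0000 means cut at S733, F918. After flipping Y the toolpath is (124.96,124.26) → (179.28,29.61).

Shape 2 is a quadratic bezier drawn with `<path>`. Its stroke #ff0000 means cut at S733, F918. After flipping Y the toolpath is (120.37,15.53) → (134.47,43.22) → (147.66,71.43) → (159.95,100.17) → (171.32,129.43).

Shape 3 is a circle drawn with `<circle>`. Its stroke #ff0000 means cut at S733, F918. After flipping Y the toolpath is (97.49,55.98) → (93.08,66.64) → (82.42,71.05) → (71.76,66.64) → (67.35,55.98) → (71.76,45.32) → (82.42,40.91) → (93.08,45.32) → (97.49,55.98), returning to the start.

Shape 4 is a cubic bezier drawn with `<path>`. Its stroke #000000 means score at S471, F1790. After flipping Y the toolpath is (83.66,132.47) → (81.93,124.90) → (68.99,89.68) → (53.20,51.81) → (42.93,36.30).

Shape 5 is a cubic bezier drawn with `<path>`. Its stroke #ff0000 means cut at S733, F918. After flipping Y the toolpath is (113.94,105.63) → (119.75,94.47) → (115.77,97.84) → (103.95,110.58) → (86.21,127.53).

Shape 6 is a regular polygon drawn with `<path>`. Its stroke #ff0000 means cut at S733, F918. After flipping Y the toolpath is (84.59,121.51) → (98.94,135.83) → (118.51,130.55) → (123.73,110.97) → (109.38,96.65) → (89.81,101.93) → (84.59,121.51), returning to the start.

G21
G90
G00 X124.96 Y124.26
M3 S733
G1 X179.28 Y29.61 F918
M5
G00 X120.37 Y15.53
M3 S733
G1 X134.47 Y43.22 F918
G1 X147.66 Y71.43
G1 X159.95 Y100.17
G1 X171.32 Y129.43
M5
G00 X97.49 Y55.98
M3 S733
G1 X93.08 Y66.64 F918
G1 X82.42 Y71.05
G1 X71.76 Y66.64
G1 X67.35 Y55.98
G1 X71.76 Y45.32
G1 X82.42 Y40.91
G1 X93.08 Y45.32
G1 X97.49 Y55.98
M5
G00 X83.66 Y132.47
M3 S471
G1 X81.93 Y124.90 F1790
G1 X68.99 Y89.68
G1 X53.20 Y51.81
G1 X42.93 Y36.30
M5
G00 X113.94 Y105.63
M3 S733
G1 X119.75 Y94.47 F918
G1 X115.77 Y97.84
G1 X103.95 Y110.58
G1 X86.21 Y127.53
M5
G00 X84.59 Y121.51
M3 S733
G1 X98.94 Y135.83 F918
G1 X118.51 Y130.55
G1 X123.73 Y110.97
G1 X109.38 Y96.65
G1 X89.81 Y101.93
G1 X84.59 Y121.51
M5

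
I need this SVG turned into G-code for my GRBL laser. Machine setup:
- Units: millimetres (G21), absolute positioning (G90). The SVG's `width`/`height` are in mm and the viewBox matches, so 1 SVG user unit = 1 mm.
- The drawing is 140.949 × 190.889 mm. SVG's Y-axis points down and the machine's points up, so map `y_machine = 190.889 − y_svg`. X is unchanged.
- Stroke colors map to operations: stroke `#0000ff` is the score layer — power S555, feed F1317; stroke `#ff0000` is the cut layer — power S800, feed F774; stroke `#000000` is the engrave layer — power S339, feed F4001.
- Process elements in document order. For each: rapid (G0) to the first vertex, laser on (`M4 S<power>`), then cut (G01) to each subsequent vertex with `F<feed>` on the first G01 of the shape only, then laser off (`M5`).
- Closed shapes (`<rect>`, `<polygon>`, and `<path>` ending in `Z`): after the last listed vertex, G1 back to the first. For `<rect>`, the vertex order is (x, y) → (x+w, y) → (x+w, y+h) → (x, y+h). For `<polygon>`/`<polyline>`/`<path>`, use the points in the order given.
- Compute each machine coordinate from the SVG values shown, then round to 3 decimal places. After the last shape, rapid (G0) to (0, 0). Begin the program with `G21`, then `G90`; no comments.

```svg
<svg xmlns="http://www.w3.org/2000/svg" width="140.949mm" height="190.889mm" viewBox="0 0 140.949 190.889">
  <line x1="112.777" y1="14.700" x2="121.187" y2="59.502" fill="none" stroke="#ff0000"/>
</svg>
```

G21
G90
G0 X112.777 Y176.189
M4 S800
G01 X121.187 Y131.387 F774
M5
G0 X0.000 Y0.000

Since the viewBox matches the mm dimensions, user units are millimetres directly. The only transform is the Y-flip y_m = 190.889 − y_svg.

Shape 1 is a line segment drawn with `<line>`. Its stroke #ff0000 means cut at S800, F774. After flipping Y the toolpath is (112.777,176.189) → (121.187,131.387).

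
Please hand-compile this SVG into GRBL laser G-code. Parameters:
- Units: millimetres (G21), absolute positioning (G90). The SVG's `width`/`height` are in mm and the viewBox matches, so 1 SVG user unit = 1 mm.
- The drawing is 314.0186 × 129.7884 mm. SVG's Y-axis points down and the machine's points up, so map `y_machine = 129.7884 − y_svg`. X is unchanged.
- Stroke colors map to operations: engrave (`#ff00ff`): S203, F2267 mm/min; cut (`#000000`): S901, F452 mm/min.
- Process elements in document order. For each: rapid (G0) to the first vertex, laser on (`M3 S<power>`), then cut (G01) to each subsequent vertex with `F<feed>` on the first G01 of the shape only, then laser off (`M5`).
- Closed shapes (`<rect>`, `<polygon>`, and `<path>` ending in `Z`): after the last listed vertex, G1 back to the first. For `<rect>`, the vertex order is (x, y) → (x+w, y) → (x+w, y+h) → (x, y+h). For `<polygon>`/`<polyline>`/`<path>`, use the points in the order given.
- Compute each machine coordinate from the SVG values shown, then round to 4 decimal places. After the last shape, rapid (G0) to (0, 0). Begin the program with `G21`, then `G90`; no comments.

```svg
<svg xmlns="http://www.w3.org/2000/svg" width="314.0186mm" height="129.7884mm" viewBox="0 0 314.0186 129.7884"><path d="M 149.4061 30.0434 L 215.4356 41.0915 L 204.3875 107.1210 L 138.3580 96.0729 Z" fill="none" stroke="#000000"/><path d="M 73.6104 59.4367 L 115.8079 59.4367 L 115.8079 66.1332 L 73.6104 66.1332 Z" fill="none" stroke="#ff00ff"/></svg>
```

G21
G90
G0 X149.4061 Y99.7450
M3 S901
G01 X215.4356 Y88.6969 F452
G01 X204.3875 Y22.6674
G01 X138.3580 Y33.7155
G01 X149.4061 Y99.7450
M5
G0 X73.6104 Y70.3517
M3 S203
G01 X115.8079 Y70.3517 F2267
G01 X115.8079 Y63.6552
G01 X73.6104 Y63.6552
G01 X73.6104 Y70.3517
M5
G0 X0.0000 Y0.0000

viewBox `0 0 314.0186 129.7884` with mm width/height → 1 unit = 1 mm. Flip: y_m = 129.7884 − y_svg.

**Shape 1** — `<path>` regular polygon, stroke `#000000` → cut (S901, F452). Machine vertices: (149.4061,99.7450) → (215.4356,88.6969) → (204.3875,22.6674) → (138.3580,33.7155) → (149.4061,99.7450). Closed: final G1 returns to the first vertex.

**Shape 2** — `<path>` rectangle, stroke `#ff00ff` → engrave (S203, F2267). Machine vertices: (73.6104,70.3517) → (115.8079,70.3517) → (115.8079,63.6552) → (73.6104,63.6552) → (73.6104,70.3517). Closed: final G1 returns to the first vertex.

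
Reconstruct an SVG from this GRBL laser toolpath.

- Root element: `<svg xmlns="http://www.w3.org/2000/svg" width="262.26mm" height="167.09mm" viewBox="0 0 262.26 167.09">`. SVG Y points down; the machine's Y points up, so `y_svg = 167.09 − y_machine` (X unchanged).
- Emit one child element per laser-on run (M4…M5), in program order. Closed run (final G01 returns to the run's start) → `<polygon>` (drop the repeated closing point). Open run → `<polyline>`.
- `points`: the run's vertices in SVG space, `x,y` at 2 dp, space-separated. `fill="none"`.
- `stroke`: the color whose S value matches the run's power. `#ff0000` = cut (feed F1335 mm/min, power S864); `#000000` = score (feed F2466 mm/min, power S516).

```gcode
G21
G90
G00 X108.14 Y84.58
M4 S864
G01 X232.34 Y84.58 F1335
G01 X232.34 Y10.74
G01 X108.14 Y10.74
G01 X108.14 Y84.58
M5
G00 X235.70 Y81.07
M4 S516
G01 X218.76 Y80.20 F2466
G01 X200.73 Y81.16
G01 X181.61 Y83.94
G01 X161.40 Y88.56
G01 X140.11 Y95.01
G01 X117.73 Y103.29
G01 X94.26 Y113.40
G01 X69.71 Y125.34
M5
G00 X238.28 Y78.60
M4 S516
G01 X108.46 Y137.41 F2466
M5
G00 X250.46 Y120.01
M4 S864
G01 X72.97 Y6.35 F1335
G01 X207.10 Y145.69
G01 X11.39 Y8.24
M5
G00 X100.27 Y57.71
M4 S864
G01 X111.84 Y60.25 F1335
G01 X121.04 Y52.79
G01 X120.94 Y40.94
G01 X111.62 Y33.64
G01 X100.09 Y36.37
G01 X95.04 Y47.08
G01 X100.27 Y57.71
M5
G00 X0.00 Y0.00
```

<svg xmlns="http://www.w3.org/2000/svg" width="262.26mm" height="167.09mm" viewBox="0 0 262.26 167.09">
  <polygon points="108.14,82.51 232.34,82.51 232.34,156.35 108.14,156.35" fill="none" stroke="#ff0000"/>
  <polyline points="235.70,86.02 218.76,86.89 200.73,85.93 181.61,83.15 161.40,78.53 140.11,72.08 117.73,63.80 94.26,53.69 69.71,41.75" fill="none" stroke="#000000"/>
  <polyline points="238.28,88.49 108.46,29.68" fill="none" stroke="#000000"/>
  <polyline points="250.46,47.08 72.97,160.74 207.10,21.40 11.39,158.85" fill="none" stroke="#ff0000"/>
  <polygon points="100.27,109.38 111.84,106.84 121.04,114.30 120.94,126.15 111.62,133.45 100.09,130.72 95.04,120.01" fill="none" stroke="#ff0000"/>
</svg>

y_svg = 167.09 − y_m.

[1] S864→`#ff0000` (cut); closed run; points: 108.14,82.51 232.34,82.51 232.34,156.35 108.14,156.35

[2] S516→`#000000` (score); open run; points: 235.70,86.02 218.76,86.89 200.73,85.93 181.61,83.15 161.40,78.53 140.11,72.08 117.73,63.80 94.26,53.69 69.71,41.75

[3] S516→`#000000` (score); open run; points: 238.28,88.49 108.46,29.68

[4] S864→`#ff0000` (cut); open run; points: 250.46,47.08 72.97,160.74 207.10,21.40 11.39,158.85

[5] S864→`#ff0000` (cut); closed run; points: 100.27,109.38 111.84,106.84 121.04,114.30 120.94,126.15 111.62,133.45 100.09,130.72 95.04,120.01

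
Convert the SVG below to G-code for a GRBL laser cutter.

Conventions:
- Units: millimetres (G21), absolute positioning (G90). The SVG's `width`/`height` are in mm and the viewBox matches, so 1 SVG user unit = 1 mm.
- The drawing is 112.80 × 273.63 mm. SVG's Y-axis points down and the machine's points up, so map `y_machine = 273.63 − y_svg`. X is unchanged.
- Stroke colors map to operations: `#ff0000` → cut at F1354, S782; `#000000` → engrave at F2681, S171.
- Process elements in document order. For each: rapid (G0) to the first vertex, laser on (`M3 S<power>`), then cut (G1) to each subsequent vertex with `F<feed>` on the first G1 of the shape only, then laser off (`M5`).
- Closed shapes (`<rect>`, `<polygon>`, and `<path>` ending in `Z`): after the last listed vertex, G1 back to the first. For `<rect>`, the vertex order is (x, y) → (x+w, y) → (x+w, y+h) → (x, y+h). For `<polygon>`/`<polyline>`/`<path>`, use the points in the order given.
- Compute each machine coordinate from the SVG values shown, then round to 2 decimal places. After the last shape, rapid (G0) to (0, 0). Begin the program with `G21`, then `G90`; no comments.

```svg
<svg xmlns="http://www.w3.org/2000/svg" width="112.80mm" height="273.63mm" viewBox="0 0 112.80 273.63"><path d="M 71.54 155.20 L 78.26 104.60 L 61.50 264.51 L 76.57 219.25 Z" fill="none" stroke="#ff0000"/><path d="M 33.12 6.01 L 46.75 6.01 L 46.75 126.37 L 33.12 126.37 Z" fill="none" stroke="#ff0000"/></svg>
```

G21
G90
G0 X71.54 Y118.43
M3 S782
G1 X78.26 Y169.03 F1354
G1 X61.50 Y9.12
G1 X76.57 Y54.38
G1 X71.54 Y118.43
M5
G0 X33.12 Y267.62
M3 S782
G1 X46.75 Y267.62 F1354
G1 X46.75 Y147.26
G1 X33.12 Y147.26
G1 X33.12 Y267.62
M5
G0 X0.00 Y0.00

Since the viewBox matches the mm dimensions, user units are millimetres directly. The only transform is the Y-flip y_m = 273.63 − y_svg.

Shape 1 is a closed polygon drawn with `<path>`. Its stroke #ff0000 means cut at S782, F1354. After flipping Y the toolpath is (71.54,118.43) → (78.26,169.03) → (61.50,9.12) → (76.57,54.38) → (71.54,118.43), returning to the start.

Shape 2 is a rectangle drawn with `<path>`. Its stroke #ff0000 means cut at S782, F1354. After flipping Y the toolpath is (33.12,267.62) → (46.75,267.62) → (46.75,147.26) → (33.12,147.26) → (33.12,267.62), returning to the start.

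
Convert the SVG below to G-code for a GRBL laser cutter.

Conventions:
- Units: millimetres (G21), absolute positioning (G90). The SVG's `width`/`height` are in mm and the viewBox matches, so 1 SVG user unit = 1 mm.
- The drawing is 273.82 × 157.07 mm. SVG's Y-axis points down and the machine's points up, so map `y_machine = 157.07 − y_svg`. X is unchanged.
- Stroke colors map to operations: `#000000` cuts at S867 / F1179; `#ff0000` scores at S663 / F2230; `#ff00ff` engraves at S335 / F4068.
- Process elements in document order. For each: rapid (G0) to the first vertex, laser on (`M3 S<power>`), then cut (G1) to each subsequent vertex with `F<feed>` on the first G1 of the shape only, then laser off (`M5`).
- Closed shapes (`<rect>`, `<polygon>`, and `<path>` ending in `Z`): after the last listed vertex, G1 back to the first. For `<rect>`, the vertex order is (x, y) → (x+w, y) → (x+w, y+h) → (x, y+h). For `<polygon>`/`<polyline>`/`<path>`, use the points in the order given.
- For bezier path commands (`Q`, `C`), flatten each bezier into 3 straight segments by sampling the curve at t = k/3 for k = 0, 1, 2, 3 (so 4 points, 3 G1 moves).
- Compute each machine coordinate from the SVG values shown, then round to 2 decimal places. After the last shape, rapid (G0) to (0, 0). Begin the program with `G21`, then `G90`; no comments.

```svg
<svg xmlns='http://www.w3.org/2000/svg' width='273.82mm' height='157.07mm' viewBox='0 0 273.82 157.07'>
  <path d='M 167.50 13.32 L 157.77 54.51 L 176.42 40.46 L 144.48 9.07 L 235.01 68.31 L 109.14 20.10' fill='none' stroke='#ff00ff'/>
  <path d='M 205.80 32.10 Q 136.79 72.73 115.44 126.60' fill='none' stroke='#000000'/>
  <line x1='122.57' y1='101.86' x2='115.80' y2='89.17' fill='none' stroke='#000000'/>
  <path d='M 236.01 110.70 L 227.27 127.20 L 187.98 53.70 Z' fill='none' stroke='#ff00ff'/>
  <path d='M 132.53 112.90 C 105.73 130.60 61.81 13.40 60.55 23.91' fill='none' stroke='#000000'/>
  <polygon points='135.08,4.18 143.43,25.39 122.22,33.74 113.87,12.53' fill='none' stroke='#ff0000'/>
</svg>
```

1 u = 1 mm; y_m = 157.07 − y.

[1] `<path>` open polyline, #ff00ff→engrave S335 F4068: (167.50,143.75) → (157.77,102.56) → (176.42,116.61) → (144.48,148.00) → (235.01,88.76) → (109.14,136.97)

[2] `<path>` quadratic bezier, #000000→cut S867 F1179: (205.80,124.97) → (165.09,96.41) → (134.97,64.91) → (115.44,30.47)

[3] `<line>` line segment, #000000→cut S867 F1179: (122.57,55.21) → (115.80,67.90)

[4] `<path>` closed polygon, #ff00ff→engrave S335 F4068: (236.01,46.37) → (227.27,29.87) → (187.98,103.37) → (236.01,46.37) (closed)

[5] `<path>` cubic bezier, #000000→cut S867 F1179: (132.53,44.17) → (102.24,61.71) → (73.82,110.83) → (60.55,133.16)

[6] `<polygon>` regular polygon, #ff0000→score S663 F2230: (135.08,152.89) → (143.43,131.68) → (122.22,123.33) → (113.87,144.54) → (135.08,152.89) (closed)

G21
G90
G0 X167.50 Y143.75
M3 S335
G1 X157.77 Y102.56 F4068
G1 X176.42 Y116.61
G1 X144.48 Y148.00
G1 X235.01 Y88.76
G1 X109.14 Y136.97
M5
G0 X205.80 Y124.97
M3 S867
G1 X165.09 Y96.41 F1179
G1 X134.97 Y64.91
G1 X115.44 Y30.47
M5
G0 X122.57 Y55.21
M3 S867
G1 X115.80 Y67.90 F1179
M5
G0 X236.01 Y46.37
M3 S335
G1 X227.27 Y29.87 F4068
G1 X187.98 Y103.37
G1 X236.01 Y46.37
M5
G0 X132.53 Y44.17
M3 S867
G1 X102.24 Y61.71 F1179
G1 X73.82 Y110.83
G1 X60.55 Y133.16
M5
G0 X135.08 Y152.89
M3 S663
G1 X143.43 Y131.68 F2230
G1 X122.22 Y123.33
G1 X113.87 Y144.54
G1 X135.08 Y152.89
M5
G0 X0.00 Y0.00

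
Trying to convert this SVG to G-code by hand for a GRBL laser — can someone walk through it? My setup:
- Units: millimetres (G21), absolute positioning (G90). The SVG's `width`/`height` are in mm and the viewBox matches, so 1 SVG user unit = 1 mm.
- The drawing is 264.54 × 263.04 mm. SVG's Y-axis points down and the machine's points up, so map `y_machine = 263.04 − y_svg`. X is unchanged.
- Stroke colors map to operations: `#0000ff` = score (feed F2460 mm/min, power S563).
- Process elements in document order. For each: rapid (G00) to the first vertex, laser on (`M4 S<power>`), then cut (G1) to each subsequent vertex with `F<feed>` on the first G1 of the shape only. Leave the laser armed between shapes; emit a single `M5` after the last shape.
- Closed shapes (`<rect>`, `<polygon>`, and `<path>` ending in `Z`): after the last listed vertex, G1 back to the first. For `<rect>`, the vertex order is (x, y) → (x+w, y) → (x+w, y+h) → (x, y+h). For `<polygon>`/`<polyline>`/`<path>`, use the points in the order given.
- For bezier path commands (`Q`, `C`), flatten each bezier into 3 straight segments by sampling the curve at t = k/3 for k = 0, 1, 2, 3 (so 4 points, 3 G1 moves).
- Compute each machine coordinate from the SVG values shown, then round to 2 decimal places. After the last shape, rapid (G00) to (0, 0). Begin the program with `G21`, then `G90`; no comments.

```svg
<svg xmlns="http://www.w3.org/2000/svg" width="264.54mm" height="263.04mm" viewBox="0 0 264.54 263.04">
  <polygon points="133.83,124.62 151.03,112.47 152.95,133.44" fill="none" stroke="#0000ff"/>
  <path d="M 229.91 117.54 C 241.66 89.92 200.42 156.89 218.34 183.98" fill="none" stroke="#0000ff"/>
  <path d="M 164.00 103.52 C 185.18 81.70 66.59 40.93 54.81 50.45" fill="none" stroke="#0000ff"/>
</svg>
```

viewBox `0 0 264.54 263.04` with mm width/height → 1 unit = 1 mm. Flip: y_m = 263.04 − y_svg.

**Shape 1** — `<polygon>` regular polygon, stroke `#0000ff` → score (S563, F2460). Machine vertices: (133.83,138.42) → (151.03,150.57) → (152.95,129.60) → (133.83,138.42). Closed: final G1 returns to the first vertex.

**Shape 2** — `<path>` cubic bezier, stroke `#0000ff` → score (S563, F2460). Control points (SVG): P0=(229.91,117.54), P1=(241.66,89.92), P2=(200.42,156.89), P3=(218.34,183.98); sampled at t=k/3. Machine vertices: (229.91,145.50) → (228.15,146.57) → (215.99,114.46) → (218.34,79.06). Open path.

**Shape 3** — `<path>` cubic bezier, stroke `#0000ff` → score (S563, F2460). Control points (SVG): P0=(164.00,103.52), P1=(185.18,81.70), P2=(66.59,40.93), P3=(54.81,50.45); sampled at t=k/3. Machine vertices: (164.00,159.52) → (147.72,185.09) → (93.06,207.91) → (54.81,212.59). Open path.

G21
G90
G00 X133.83 Y138.42
M4 S563
G1 X151.03 Y150.57 F2460
G1 X152.95 Y129.60
G1 X133.83 Y138.42
G00 X229.91 Y145.50
M4 S563
G1 X228.15 Y146.57 F2460
G1 X215.99 Y114.46
G1 X218.34 Y79.06
G00 X164.00 Y159.52
M4 S563
G1 X147.72 Y185.09 F2460
G1 X93.06 Y207.91
G1 X54.81 Y212.59
M5
G00 X0.00 Y0.00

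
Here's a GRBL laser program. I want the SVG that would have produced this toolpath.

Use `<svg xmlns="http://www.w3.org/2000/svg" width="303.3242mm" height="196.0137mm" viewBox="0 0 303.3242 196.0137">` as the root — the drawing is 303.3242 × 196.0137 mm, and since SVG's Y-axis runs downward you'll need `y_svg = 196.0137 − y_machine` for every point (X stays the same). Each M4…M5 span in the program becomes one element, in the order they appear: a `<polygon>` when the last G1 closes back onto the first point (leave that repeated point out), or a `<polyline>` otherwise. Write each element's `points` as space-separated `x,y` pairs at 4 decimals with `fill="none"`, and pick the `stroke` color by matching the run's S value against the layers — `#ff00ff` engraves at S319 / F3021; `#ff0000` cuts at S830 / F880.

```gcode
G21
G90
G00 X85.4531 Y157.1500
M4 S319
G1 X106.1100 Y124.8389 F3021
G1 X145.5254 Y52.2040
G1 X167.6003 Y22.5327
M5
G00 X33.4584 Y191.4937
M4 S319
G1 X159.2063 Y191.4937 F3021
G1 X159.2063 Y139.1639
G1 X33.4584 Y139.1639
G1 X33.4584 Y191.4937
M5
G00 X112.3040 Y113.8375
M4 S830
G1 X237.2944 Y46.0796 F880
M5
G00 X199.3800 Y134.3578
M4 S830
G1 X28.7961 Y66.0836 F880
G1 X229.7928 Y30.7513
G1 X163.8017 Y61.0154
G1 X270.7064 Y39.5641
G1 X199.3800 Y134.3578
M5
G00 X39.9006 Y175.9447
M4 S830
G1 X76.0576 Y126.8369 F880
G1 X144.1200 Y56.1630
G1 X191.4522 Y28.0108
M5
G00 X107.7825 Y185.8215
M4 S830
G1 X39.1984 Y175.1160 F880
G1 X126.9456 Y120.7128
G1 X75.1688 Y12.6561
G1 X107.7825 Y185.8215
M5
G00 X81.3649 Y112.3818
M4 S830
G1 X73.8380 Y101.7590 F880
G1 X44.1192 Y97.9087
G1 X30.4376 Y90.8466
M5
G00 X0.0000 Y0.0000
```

<svg xmlns="http://www.w3.org/2000/svg" width="303.3242mm" height="196.0137mm" viewBox="0 0 303.3242 196.0137">
  <polyline points="85.4531,38.8637 106.1100,71.1748 145.5254,143.8097 167.6003,173.4810" fill="none" stroke="#ff00ff"/>
  <polygon points="33.4584,4.5200 159.2063,4.5200 159.2063,56.8498 33.4584,56.8498" fill="none" stroke="#ff00ff"/>
  <polyline points="112.3040,82.1762 237.2944,149.9341" fill="none" stroke="#ff0000"/>
  <polygon points="199.3800,61.6559 28.7961,129.9301 229.7928,165.2624 163.8017,134.9983 270.7064,156.4496" fill="none" stroke="#ff0000"/>
  <polyline points="39.9006,20.0690 76.0576,69.1768 144.1200,139.8507 191.4522,168.0029" fill="none" stroke="#ff0000"/>
  <polygon points="107.7825,10.1922 39.1984,20.8977 126.9456,75.3009 75.1688,183.3576" fill="none" stroke="#ff0000"/>
  <polyline points="81.3649,83.6319 73.8380,94.2547 44.1192,98.1050 30.4376,105.1671" fill="none" stroke="#ff0000"/>
</svg>

Each laser-on run becomes one SVG element. Flip Y back into SVG space with y_svg = 196.0137 − y_machine.

Run 1: S319 ⇒ engrave layer `#ff00ff`. The run is open, so emit a `<polyline>` with points (Y-flipped): 85.4531,38.8637 106.1100,71.1748 145.5254,143.8097 167.6003,173.4810.

Run 2: the run's S319 means `#ff00ff` (engrave). The run returns to its start, so emit a `<polygon>` with points (Y-flipped): 33.4584,4.5200 159.2063,4.5200 159.2063,56.8498 33.4584,56.8498.

Run 3: power S830 maps to stroke `#ff0000` (cut). The run is open, so emit a `<polyline>` with points (Y-flipped): 112.3040,82.1762 237.2944,149.9341.

Run 4: S830 ⇒ cut layer `#ff0000`. The run returns to its start, so emit a `<polygon>` with points (Y-flipped): 199.3800,61.6559 28.7961,129.9301 229.7928,165.2624 163.8017,134.9983 270.7064,156.4496.

Run 5: the run's S830 means `#ff0000` (cut). The run is open, so emit a `<polyline>` with points (Y-flipped): 39.9006,20.0690 76.0576,69.1768 144.1200,139.8507 191.4522,168.0029.

Run 6: the run's S830 means `#ff0000` (cut). The run returns to its start, so emit a `<polygon>` with points (Y-flipped): 107.7825,10.1922 39.1984,20.8977 126.9456,75.3009 75.1688,183.3576.

Run 7: power S830 maps to stroke `#ff0000` (cut). The run is open, so emit a `<polyline>` with points (Y-flipped): 81.3649,83.6319 73.8380,94.2547 44.1192,98.1050 30.4376,105.1671.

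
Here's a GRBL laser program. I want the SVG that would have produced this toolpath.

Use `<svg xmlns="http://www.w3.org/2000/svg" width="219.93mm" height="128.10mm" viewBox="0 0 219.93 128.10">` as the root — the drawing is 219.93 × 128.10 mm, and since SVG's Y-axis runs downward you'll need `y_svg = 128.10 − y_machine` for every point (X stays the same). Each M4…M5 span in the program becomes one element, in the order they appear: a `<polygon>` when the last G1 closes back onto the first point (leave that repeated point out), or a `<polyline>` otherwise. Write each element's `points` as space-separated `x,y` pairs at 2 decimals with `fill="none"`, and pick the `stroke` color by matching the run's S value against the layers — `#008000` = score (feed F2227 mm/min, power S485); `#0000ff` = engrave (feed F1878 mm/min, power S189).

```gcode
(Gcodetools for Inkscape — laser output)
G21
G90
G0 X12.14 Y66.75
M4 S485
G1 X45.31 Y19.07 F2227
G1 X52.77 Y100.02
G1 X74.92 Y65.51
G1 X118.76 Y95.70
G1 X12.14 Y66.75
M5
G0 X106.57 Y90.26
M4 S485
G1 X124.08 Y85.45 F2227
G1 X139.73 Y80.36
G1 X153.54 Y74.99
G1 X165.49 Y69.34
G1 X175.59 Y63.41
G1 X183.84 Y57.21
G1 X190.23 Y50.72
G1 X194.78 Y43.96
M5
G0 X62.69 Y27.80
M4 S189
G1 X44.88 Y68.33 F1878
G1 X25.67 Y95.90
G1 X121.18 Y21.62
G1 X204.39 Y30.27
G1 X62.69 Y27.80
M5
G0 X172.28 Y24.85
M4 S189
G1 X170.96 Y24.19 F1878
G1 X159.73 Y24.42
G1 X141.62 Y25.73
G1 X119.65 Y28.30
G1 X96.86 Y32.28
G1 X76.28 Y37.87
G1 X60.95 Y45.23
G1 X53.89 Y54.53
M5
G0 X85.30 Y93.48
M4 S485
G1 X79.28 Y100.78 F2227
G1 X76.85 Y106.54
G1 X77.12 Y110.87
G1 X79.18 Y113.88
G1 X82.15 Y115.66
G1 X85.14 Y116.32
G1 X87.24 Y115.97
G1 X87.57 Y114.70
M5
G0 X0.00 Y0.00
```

Machine Y-up, SVG Y-down with viewBox height 128.10, so y_svg = 128.10 − y_machine; X carries over.

Run 1: the run's S485 means `#008000` (score). The run returns to its start, so emit a `<polygon>` with points (Y-flipped): 12.14,61.35 45.31,109.03 52.77,28.08 74.92,62.59 118.76,32.40.

Run 2: power S485 maps to stroke `#008000` (score). The run is open, so emit a `<polyline>` with points (Y-flipped): 106.57,37.84 124.08,42.65 139.73,47.74 153.54,53.11 165.49,58.76 175.59,64.69 183.84,70.89 190.23,77.38 194.78,84.14.

Run 3: power S189 maps to stroke `#0000ff` (engrave). The run returns to its start, so emit a `<polygon>` with points (Y-flipped): 62.69,100.30 44.88,59.77 25.67,32.20 121.18,106.48 204.39,97.83.

Run 4: the run's S189 means `#0000ff` (engrave). The run is open, so emit a `<polyline>` with points (Y-flipped): 172.28,103.25 170.96,103.91 159.73,103.68 141.62,102.37 119.65,99.80 96.86,95.82 76.28,90.23 60.95,82.87 53.89,73.57.

Run 5: S485 ⇒ score layer `#008000`. The run is open, so emit a `<polyline>` with points (Y-flipped): 85.30,34.62 79.28,27.32 76.85,21.56 77.12,17.23 79.18,14.22 82.15,12.44 85.14,11.78 87.24,12.13 87.57,13.40.

<svg xmlns="http://www.w3.org/2000/svg" width="219.93mm" height="128.10mm" viewBox="0 0 219.93 128.10">
  <polygon points="12.14,61.35 45.31,109.03 52.77,28.08 74.92,62.59 118.76,32.40" fill="none" stroke="#008000"/>
  <polyline points="106.57,37.84 124.08,42.65 139.73,47.74 153.54,53.11 165.49,58.76 175.59,64.69 183.84,70.89 190.23,77.38 194.78,84.14" fill="none" stroke="#008000"/>
  <polygon points="62.69,100.30 44.88,59.77 25.67,32.20 121.18,106.48 204.39,97.83" fill="none" stroke="#0000ff"/>
  <polyline points="172.28,103.25 170.96,103.91 159.73,103.68 141.62,102.37 119.65,99.80 96.86,95.82 76.28,90.23 60.95,82.87 53.89,73.57" fill="none" stroke="#0000ff"/>
  <polyline points="85.30,34.62 79.28,27.32 76.85,21.56 77.12,17.23 79.18,14.22 82.15,12.44 85.14,11.78 87.24,12.13 87.57,13.40" fill="none" stroke="#008000"/>
</svg>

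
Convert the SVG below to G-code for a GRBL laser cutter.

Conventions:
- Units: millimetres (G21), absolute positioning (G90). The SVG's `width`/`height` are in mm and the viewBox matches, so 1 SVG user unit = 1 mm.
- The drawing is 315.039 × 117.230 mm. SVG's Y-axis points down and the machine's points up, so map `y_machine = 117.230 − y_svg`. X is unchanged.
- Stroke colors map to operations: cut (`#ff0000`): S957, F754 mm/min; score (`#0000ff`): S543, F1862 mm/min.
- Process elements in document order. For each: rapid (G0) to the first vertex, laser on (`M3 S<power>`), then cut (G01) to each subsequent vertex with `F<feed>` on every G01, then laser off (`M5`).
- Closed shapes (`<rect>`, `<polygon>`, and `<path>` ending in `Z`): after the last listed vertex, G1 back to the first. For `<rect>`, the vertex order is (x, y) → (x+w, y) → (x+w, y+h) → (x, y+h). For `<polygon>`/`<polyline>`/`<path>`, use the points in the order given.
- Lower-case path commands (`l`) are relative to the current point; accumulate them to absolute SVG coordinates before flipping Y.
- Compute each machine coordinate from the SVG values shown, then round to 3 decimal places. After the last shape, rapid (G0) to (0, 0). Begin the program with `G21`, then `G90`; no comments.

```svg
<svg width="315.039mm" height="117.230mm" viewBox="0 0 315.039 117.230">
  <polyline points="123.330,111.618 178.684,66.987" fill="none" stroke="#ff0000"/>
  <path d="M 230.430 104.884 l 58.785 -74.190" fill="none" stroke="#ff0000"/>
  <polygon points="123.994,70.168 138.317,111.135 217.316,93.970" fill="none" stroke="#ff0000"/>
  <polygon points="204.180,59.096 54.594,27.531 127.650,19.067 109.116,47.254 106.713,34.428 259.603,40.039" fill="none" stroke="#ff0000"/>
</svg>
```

viewBox `0 0 315.039 117.230` with mm width/height → 1 unit = 1 mm. Flip: y_m = 117.230 − y_svg.

**Shape 1** — `<polyline>` line segment, stroke `#ff0000` → cut (S957, F754). Machine vertices: (123.330,5.612) → (178.684,50.243). Open path.

**Shape 2** — `<path>` line segment, stroke `#ff0000` → cut (S957, F754). Machine vertices: (230.430,12.346) → (289.215,86.536). Open path.

**Shape 3** — `<polygon>` closed polygon, stroke `#ff0000` → cut (S957, F754). Machine vertices: (123.994,47.062) → (138.317,6.095) → (217.316,23.260) → (123.994,47.062). Closed: final G1 returns to the first vertex.

**Shape 4** — `<polygon>` closed polygon, stroke `#ff0000` → cut (S957, F754). Machine vertices: (204.180,58.134) → (54.594,89.699) → (127.650,98.163) → (109.116,69.976) → (106.713,82.802) → (259.603,77.191) → (204.180,58.134). Closed: final G1 returns to the first vertex.

G21
G90
G0 X123.330 Y5.612
M3 S957
G01 X178.684 Y50.243 F754
M5
G0 X230.430 Y12.346
M3 S957
G01 X289.215 Y86.536 F754
M5
G0 X123.994 Y47.062
M3 S957
G01 X138.317 Y6.095 F754
G01 X217.316 Y23.260 F754
G01 X123.994 Y47.062 F754
M5
G0 X204.180 Y58.134
M3 S957
G01 X54.594 Y89.699 F754
G01 X127.650 Y98.163 F754
G01 X109.116 Y69.976 F754
G01 X106.713 Y82.802 F754
G01 X259.603 Y77.191 F754
G01 X204.180 Y58.134 F754
M5
G0 X0.000 Y0.000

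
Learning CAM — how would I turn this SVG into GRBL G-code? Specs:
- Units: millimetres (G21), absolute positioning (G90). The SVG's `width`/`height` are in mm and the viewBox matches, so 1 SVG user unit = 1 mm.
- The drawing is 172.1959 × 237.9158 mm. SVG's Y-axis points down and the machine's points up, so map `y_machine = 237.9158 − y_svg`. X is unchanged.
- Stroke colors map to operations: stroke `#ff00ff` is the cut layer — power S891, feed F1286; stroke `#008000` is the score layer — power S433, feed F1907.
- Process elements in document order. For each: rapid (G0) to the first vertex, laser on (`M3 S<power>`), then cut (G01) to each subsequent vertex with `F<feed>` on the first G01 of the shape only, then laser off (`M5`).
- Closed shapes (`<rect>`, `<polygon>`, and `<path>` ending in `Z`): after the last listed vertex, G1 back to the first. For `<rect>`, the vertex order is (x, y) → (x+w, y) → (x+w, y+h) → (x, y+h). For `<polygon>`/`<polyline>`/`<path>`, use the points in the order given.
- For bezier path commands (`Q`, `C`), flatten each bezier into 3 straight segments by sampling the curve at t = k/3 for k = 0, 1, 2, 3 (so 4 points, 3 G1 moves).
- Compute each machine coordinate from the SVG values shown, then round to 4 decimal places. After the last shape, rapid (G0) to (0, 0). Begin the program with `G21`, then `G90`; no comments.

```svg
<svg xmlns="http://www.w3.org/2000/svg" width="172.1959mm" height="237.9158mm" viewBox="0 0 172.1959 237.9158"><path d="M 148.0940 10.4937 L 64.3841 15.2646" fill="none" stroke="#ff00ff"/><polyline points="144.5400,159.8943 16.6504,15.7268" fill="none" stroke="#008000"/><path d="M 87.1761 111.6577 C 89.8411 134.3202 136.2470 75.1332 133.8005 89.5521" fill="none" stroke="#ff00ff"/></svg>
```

viewBox `0 0 172.1959 237.9158` with mm width/height → 1 unit = 1 mm. Flip: y_m = 237.9158 − y_svg.

**Shape 1** — `<path>` line segment, stroke `#ff00ff` → cut (S891, F1286). Machine vertices: (148.0940,227.4221) → (64.3841,222.6512). Open path.

**Shape 2** — `<polyline>` line segment, stroke `#008000` → score (S433, F1907). Machine vertices: (144.5400,78.0215) → (16.6504,222.1890). Open path.

**Shape 3** — `<path>` cubic bezier, stroke `#ff00ff` → cut (S891, F1286). Control points (SVG): P0=(87.1761,111.6577), P1=(89.8411,134.3202), P2=(136.2470,75.1332), P3=(133.8005,89.5521); sampled at t=k/3. Machine vertices: (87.1761,126.2581) → (100.9920,125.1212) → (123.3922,144.0049) → (133.8005,148.3637). Open path.

G21
G90
G0 X148.0940 Y227.4221
M3 S891
G01 X64.3841 Y222.6512 F1286
M5
G0 X144.5400 Y78.0215
M3 S433
G01 X16.6504 Y222.1890 F1907
M5
G0 X87.1761 Y126.2581
M3 S891
G01 X100.9920 Y125.1212 F1286
G01 X123.3922 Y144.0049
G01 X133.8005 Y148.3637
M5
G0 X0.0000 Y0.0000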